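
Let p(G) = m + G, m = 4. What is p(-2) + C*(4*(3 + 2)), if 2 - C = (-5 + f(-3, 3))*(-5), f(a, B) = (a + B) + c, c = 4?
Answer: -58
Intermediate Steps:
f(a, B) = 4 + B + a (f(a, B) = (a + B) + 4 = (B + a) + 4 = 4 + B + a)
p(G) = 4 + G
C = -3 (C = 2 - (-5 + (4 + 3 - 3))*(-5) = 2 - (-5 + 4)*(-5) = 2 - (-1)*(-5) = 2 - 1*5 = 2 - 5 = -3)
p(-2) + C*(4*(3 + 2)) = (4 - 2) - 12*(3 + 2) = 2 - 12*5 = 2 - 3*20 = 2 - 60 = -58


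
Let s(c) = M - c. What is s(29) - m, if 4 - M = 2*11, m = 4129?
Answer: -4176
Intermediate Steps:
M = -18 (M = 4 - 2*11 = 4 - 1*22 = 4 - 22 = -18)
s(c) = -18 - c
s(29) - m = (-18 - 1*29) - 1*4129 = (-18 - 29) - 4129 = -47 - 4129 = -4176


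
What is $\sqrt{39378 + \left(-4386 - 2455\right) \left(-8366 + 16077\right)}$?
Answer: $i \sqrt{52711573} \approx 7260.3 i$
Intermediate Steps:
$\sqrt{39378 + \left(-4386 - 2455\right) \left(-8366 + 16077\right)} = \sqrt{39378 - 52750951} = \sqrt{-52711573} = i \sqrt{52711573}$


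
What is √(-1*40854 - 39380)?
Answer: I*√80234 ≈ 283.26*I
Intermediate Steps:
√(-1*40854 - 39380) = √(-40854 - 39380) = √(-80234) = I*√80234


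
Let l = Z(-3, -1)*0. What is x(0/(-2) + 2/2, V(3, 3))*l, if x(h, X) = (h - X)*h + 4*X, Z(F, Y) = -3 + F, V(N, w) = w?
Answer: 0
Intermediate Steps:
x(h, X) = 4*X + h*(h - X) (x(h, X) = h*(h - X) + 4*X = 4*X + h*(h - X))
l = 0 (l = (-3 - 3)*0 = -6*0 = 0)
x(0/(-2) + 2/2, V(3, 3))*l = ((0/(-2) + 2/2)² + 4*3 - 1*3*(0/(-2) + 2/2))*0 = ((0*(-½) + 2*(½))² + 12 - 1*3*(0*(-½) + 2*(½)))*0 = ((0 + 1)² + 12 - 1*3*(0 + 1))*0 = (1² + 12 - 1*3*1)*0 = (1 + 12 - 3)*0 = 10*0 = 0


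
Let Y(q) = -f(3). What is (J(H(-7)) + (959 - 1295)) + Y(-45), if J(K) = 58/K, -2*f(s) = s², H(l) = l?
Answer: -4757/14 ≈ -339.79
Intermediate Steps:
f(s) = -s²/2
Y(q) = 9/2 (Y(q) = -(-1)*3²/2 = -(-1)*9/2 = -1*(-9/2) = 9/2)
(J(H(-7)) + (959 - 1295)) + Y(-45) = (58/(-7) + (959 - 1295)) + 9/2 = (58*(-⅐) - 336) + 9/2 = (-58/7 - 336) + 9/2 = -2410/7 + 9/2 = -4757/14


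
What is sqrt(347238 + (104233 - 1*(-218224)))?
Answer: sqrt(669695) ≈ 818.35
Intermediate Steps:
sqrt(347238 + (104233 - 1*(-218224))) = sqrt(347238 + (104233 + 218224)) = sqrt(347238 + 322457) = sqrt(669695)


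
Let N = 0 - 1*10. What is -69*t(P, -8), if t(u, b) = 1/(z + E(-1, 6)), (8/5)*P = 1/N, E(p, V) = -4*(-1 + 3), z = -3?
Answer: 69/11 ≈ 6.2727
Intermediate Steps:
E(p, V) = -8 (E(p, V) = -4*2 = -8)
N = -10 (N = 0 - 10 = -10)
P = -1/16 (P = (5/8)/(-10) = (5/8)*(-⅒) = -1/16 ≈ -0.062500)
t(u, b) = -1/11 (t(u, b) = 1/(-3 - 8) = 1/(-11) = -1/11)
-69*t(P, -8) = -69*(-1/11) = 69/11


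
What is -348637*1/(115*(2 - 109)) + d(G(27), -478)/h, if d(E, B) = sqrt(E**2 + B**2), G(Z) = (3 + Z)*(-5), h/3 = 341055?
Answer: 348637/12305 + 2*sqrt(62746)/1023165 ≈ 28.333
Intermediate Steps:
h = 1023165 (h = 3*341055 = 1023165)
G(Z) = -15 - 5*Z
d(E, B) = sqrt(B**2 + E**2)
-348637*1/(115*(2 - 109)) + d(G(27), -478)/h = -348637*1/(115*(2 - 109)) + sqrt((-478)**2 + (-15 - 5*27)**2)/1023165 = -348637/((-107*115)) + sqrt(228484 + (-15 - 135)**2)*(1/1023165) = -348637/(-12305) + sqrt(228484 + (-150)**2)*(1/1023165) = -348637*(-1/12305) + sqrt(228484 + 22500)*(1/1023165) = 348637/12305 + sqrt(250984)*(1/1023165) = 348637/12305 + (2*sqrt(62746))*(1/1023165) = 348637/12305 + 2*sqrt(62746)/1023165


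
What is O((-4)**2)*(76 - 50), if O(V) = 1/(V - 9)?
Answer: 26/7 ≈ 3.7143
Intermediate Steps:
O(V) = 1/(-9 + V)
O((-4)**2)*(76 - 50) = (76 - 50)/(-9 + (-4)**2) = 26/(-9 + 16) = 26/7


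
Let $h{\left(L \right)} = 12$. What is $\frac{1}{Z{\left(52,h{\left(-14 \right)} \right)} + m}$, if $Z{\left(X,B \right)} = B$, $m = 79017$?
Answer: $\frac{1}{79029} \approx 1.2654 \cdot 10^{-5}$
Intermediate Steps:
$\frac{1}{Z{\left(52,h{\left(-14 \right)} \right)} + m} = \frac{1}{12 + 79017} = \frac{1}{79029}$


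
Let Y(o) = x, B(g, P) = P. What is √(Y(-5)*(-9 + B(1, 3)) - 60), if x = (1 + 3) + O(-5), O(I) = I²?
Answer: 3*I*√26 ≈ 15.297*I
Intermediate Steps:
x = 29 (x = (1 + 3) + (-5)² = 4 + 25 = 29)
Y(o) = 29
√(Y(-5)*(-9 + B(1, 3)) - 60) = √(29*(-9 + 3) - 60) = √(29*(-6) - 60) = √(-174 - 60) = √(-234) = 3*I*√26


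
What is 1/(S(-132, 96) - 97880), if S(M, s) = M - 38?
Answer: -1/98050 ≈ -1.0199e-5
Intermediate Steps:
S(M, s) = -38 + M
1/(S(-132, 96) - 97880) = 1/((-38 - 132) - 97880) = 1/(-170 - 97880) = 1/(-98050) = -1/98050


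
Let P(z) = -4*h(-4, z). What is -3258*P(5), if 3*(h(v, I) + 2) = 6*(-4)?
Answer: -130320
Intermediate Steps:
h(v, I) = -10 (h(v, I) = -2 + (6*(-4))/3 = -2 + (⅓)*(-24) = -2 - 8 = -10)
P(z) = 40 (P(z) = -4*(-10) = 40)
-3258*P(5) = -3258*40 = -130320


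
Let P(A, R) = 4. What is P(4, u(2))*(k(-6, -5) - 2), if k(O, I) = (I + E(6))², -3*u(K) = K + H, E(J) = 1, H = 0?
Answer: 56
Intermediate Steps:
u(K) = -K/3 (u(K) = -(K + 0)/3 = -K/3)
k(O, I) = (1 + I)² (k(O, I) = (I + 1)² = (1 + I)²)
P(4, u(2))*(k(-6, -5) - 2) = 4*((1 - 5)² - 2) = 4*((-4)² - 2) = 4*(16 - 2) = 4*14 = 56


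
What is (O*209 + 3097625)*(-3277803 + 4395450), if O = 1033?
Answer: 3703347922734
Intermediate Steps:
(O*209 + 3097625)*(-3277803 + 4395450) = (1033*209 + 3097625)*(-3277803 + 4395450) = (215897 + 3097625)*1117647 = 3313522*1117647 = 3703347922734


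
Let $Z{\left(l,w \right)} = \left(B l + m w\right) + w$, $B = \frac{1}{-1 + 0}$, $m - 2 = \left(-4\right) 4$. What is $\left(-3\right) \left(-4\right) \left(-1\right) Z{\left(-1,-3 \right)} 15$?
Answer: $-7200$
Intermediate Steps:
$m = -14$ ($m = 2 - 16 = -14$)
$B = -1$ ($B = \frac{1}{-1} = -1$)
$Z{\left(l,w \right)} = - l - 13 w$ ($Z{\left(l,w \right)} = \left(- l - 14 w\right) + w = - l - 13 w$)
$\left(-3\right) \left(-4\right) \left(-1\right) Z{\left(-1,-3 \right)} 15 = \left(-3\right) \left(-4\right) \left(-1\right) \left(\left(-1\right) \left(-1\right) - -39\right) 15 = 12 \left(-1\right) \left(1 + 39\right) 15 = \left(-12\right) 40 \cdot 15 = \left(-480\right) 15 = -7200$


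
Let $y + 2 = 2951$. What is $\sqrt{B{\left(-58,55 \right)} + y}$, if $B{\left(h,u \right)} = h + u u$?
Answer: $2 \sqrt{1479} \approx 76.916$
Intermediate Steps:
$y = 2949$ ($y = -2 + 2951 = 2949$)
$B{\left(h,u \right)} = h + u^{2}$
$\sqrt{B{\left(-58,55 \right)} + y} = \sqrt{\left(-58 + 55^{2}\right) + 2949} = \sqrt{\left(-58 + 3025\right) + 2949} = \sqrt{2967 + 2949} = \sqrt{5916} = 2 \sqrt{1479}$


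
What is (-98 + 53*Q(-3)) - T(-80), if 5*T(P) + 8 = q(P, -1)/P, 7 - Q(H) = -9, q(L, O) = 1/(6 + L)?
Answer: 22247359/29600 ≈ 751.60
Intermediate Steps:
Q(H) = 16 (Q(H) = 7 - 1*(-9) = 7 + 9 = 16)
T(P) = -8/5 + 1/(5*P*(6 + P)) (T(P) = -8/5 + (1/((6 + P)*P))/5 = -8/5 + (1/(P*(6 + P)))/5 = -8/5 + 1/(5*P*(6 + P)))
(-98 + 53*Q(-3)) - T(-80) = (-98 + 53*16) - (1 - 8*(-80)*(6 - 80))/(5*(-80)*(6 - 80)) = (-98 + 848) - (-1)*(1 - 8*(-80)*(-74))/(5*80*(-74)) = 750 - (-1)*(-1)*(1 - 47360)/(5*80*74) = 750 - (-1)*(-1)*(-47359)/(5*80*74) = 750 - 1*(-47359/29600) = 750 + 47359/29600 = 22247359/29600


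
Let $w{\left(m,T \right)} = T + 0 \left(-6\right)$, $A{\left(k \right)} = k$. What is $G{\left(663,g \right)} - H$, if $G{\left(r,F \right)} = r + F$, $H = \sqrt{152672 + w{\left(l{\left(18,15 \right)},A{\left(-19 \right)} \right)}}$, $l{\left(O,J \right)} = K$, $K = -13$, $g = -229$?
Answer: $434 - \sqrt{152653} \approx 43.292$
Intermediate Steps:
$l{\left(O,J \right)} = -13$
$w{\left(m,T \right)} = T$ ($w{\left(m,T \right)} = T + 0 = T$)
$H = \sqrt{152653}$ ($H = \sqrt{152672 - 19} = \sqrt{152653} \approx 390.71$)
$G{\left(r,F \right)} = F + r$
$G{\left(663,g \right)} - H = \left(-229 + 663\right) - \sqrt{152653} = 434 - \sqrt{152653}$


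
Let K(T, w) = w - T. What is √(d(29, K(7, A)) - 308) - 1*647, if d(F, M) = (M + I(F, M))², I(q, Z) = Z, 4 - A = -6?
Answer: -647 + 4*I*√17 ≈ -647.0 + 16.492*I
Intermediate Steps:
A = 10 (A = 4 - 1*(-6) = 4 + 6 = 10)
d(F, M) = 4*M² (d(F, M) = (M + M)² = (2*M)² = 4*M²)
√(d(29, K(7, A)) - 308) - 1*647 = √(4*(10 - 1*7)² - 308) - 1*647 = √(4*(10 - 7)² - 308) - 647 = √(4*3² - 308) - 647 = √(4*9 - 308) - 647 = √(36 - 308) - 647 = √(-272) - 647 = 4*I*√17 - 647 = -647 + 4*I*√17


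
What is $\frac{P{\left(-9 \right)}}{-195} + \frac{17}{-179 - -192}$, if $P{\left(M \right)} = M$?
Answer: $\frac{88}{65} \approx 1.3538$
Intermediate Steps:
$\frac{P{\left(-9 \right)}}{-195} + \frac{17}{-179 - -192} = - \frac{9}{-195} + \frac{17}{-179 - -192} = \left(-9\right) \left(- \frac{1}{195}\right) + \frac{17}{-179 + 192} = \frac{3}{65} + \frac{17}{13} = \frac{88}{65}$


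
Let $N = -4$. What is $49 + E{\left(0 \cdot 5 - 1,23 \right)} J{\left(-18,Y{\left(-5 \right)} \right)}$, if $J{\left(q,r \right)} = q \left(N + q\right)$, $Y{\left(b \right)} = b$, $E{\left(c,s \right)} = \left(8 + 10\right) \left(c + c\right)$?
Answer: $-14207$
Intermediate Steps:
$E{\left(c,s \right)} = 36 c$ ($E{\left(c,s \right)} = 18 \cdot 2 c = 36 c$)
$J{\left(q,r \right)} = q \left(-4 + q\right)$
$49 + E{\left(0 \cdot 5 - 1,23 \right)} J{\left(-18,Y{\left(-5 \right)} \right)} = 49 + 36 \left(0 \cdot 5 - 1\right) \left(- 18 \left(-4 - 18\right)\right) = 49 + 36 \left(0 - 1\right) \left(\left(-18\right) \left(-22\right)\right) = 49 + 36 \left(-1\right) 396 = 49 - 14256 = -14207$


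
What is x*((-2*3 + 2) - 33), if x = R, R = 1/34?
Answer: -37/34 ≈ -1.0882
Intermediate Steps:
R = 1/34 ≈ 0.029412
x = 1/34 ≈ 0.029412
x*((-2*3 + 2) - 33) = ((-2*3 + 2) - 33)/34 = ((-6 + 2) - 33)/34 = (-4 - 33)/34 = (1/34)*(-37) = -37/34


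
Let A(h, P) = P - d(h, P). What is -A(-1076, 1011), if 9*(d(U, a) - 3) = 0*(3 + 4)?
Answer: -1008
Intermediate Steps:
d(U, a) = 3 (d(U, a) = 3 + (0*(3 + 4))/9 = 3 + (0*7)/9 = 3 + (1/9)*0 = 3 + 0 = 3)
A(h, P) = -3 + P (A(h, P) = P - 1*3 = P - 3 = -3 + P)
-A(-1076, 1011) = -(-3 + 1011) = -1*1008 = -1008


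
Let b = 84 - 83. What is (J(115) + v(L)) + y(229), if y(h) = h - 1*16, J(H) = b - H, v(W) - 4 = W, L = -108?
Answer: -5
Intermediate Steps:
b = 1
v(W) = 4 + W
J(H) = 1 - H
y(h) = -16 + h (y(h) = h - 16 = -16 + h)
(J(115) + v(L)) + y(229) = ((1 - 1*115) + (4 - 108)) + (-16 + 229) = ((1 - 115) - 104) + 213 = (-114 - 104) + 213 = -218 + 213 = -5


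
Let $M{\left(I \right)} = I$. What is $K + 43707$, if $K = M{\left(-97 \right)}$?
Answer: $43610$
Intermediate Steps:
$K = -97$
$K + 43707 = -97 + 43707 = 43610$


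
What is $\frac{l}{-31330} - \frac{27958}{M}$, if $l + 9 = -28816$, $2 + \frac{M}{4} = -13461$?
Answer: $\frac{60705201}{42179579} \approx 1.4392$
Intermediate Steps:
$M = -53852$ ($M = -8 + 4 \left(-13461\right) = -8 - 53844 = -53852$)
$l = -28825$ ($l = -9 - 28816 = -28825$)
$\frac{l}{-31330} - \frac{27958}{M} = - \frac{28825}{-31330} - \frac{27958}{-53852} = \left(-28825\right) \left(- \frac{1}{31330}\right) - - \frac{13979}{26926} = \frac{5765}{6266} + \frac{13979}{26926} = \frac{60705201}{42179579}$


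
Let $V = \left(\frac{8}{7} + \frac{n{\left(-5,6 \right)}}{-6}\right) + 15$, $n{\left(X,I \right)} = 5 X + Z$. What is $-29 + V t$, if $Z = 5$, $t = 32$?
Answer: $\frac{12479}{21} \approx 594.24$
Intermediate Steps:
$n{\left(X,I \right)} = 5 + 5 X$ ($n{\left(X,I \right)} = 5 X + 5 = 5 + 5 X$)
$V = \frac{409}{21}$ ($V = \left(\frac{8}{7} + \frac{5 + 5 \left(-5\right)}{-6}\right) + 15 = \left(8 \cdot \frac{1}{7} + \left(5 - 25\right) \left(- \frac{1}{6}\right)\right) + 15 = \left(\frac{8}{7} - - \frac{10}{3}\right) + 15 = \left(\frac{8}{7} + \frac{10}{3}\right) + 15 = \frac{94}{21} + 15 = \frac{409}{21} \approx 19.476$)
$-29 + V t = -29 + \frac{409}{21} \cdot 32 = -29 + \frac{13088}{21} = \frac{12479}{21}$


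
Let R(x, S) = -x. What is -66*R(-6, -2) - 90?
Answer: -486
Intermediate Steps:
-66*R(-6, -2) - 90 = -(-66)*(-6) - 90 = -66*6 - 90 = -396 - 90 = -486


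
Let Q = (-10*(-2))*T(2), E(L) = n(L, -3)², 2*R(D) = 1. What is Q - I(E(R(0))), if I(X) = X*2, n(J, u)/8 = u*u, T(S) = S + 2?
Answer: -10288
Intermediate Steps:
T(S) = 2 + S
n(J, u) = 8*u² (n(J, u) = 8*(u*u) = 8*u²)
R(D) = ½ (R(D) = (½)*1 = ½)
E(L) = 5184 (E(L) = (8*(-3)²)² = (8*9)² = 72² = 5184)
I(X) = 2*X
Q = 80 (Q = (-10*(-2))*(2 + 2) = 20*4 = 80)
Q - I(E(R(0))) = 80 - 2*5184 = 80 - 1*10368 = 80 - 10368 = -10288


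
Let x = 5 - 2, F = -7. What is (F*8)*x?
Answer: -168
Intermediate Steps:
x = 3
(F*8)*x = -7*8*3 = -56*3 = -168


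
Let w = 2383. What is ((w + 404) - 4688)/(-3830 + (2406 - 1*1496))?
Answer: 1901/2920 ≈ 0.65103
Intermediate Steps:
((w + 404) - 4688)/(-3830 + (2406 - 1*1496)) = ((2383 + 404) - 4688)/(-3830 + (2406 - 1*1496)) = (2787 - 4688)/(-3830 + (2406 - 1496)) = -1901/(-3830 + 910) = -1901/(-2920) = -1901*(-1/2920) = 1901/2920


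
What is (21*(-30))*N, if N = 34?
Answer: -21420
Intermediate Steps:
(21*(-30))*N = (21*(-30))*34 = -630*34 = -21420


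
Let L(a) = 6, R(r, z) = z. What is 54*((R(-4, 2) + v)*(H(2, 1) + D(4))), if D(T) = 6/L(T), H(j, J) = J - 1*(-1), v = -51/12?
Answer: -729/2 ≈ -364.50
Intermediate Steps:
v = -17/4 (v = -51*1/12 = -17/4 ≈ -4.2500)
H(j, J) = 1 + J (H(j, J) = J + 1 = 1 + J)
D(T) = 1 (D(T) = 6/6 = 6*(⅙) = 1)
54*((R(-4, 2) + v)*(H(2, 1) + D(4))) = 54*((2 - 17/4)*((1 + 1) + 1)) = 54*(-9*(2 + 1)/4) = 54*(-9/4*3) = 54*(-27/4) = -729/2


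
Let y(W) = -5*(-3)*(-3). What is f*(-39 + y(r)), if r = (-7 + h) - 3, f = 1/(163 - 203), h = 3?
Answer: 21/10 ≈ 2.1000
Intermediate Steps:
f = -1/40 (f = 1/(-40) = -1/40 ≈ -0.025000)
r = -7 (r = (-7 + 3) - 3 = -4 - 3 = -7)
y(W) = -45 (y(W) = 15*(-3) = -45)
f*(-39 + y(r)) = -(-39 - 45)/40 = -1/40*(-84) = 21/10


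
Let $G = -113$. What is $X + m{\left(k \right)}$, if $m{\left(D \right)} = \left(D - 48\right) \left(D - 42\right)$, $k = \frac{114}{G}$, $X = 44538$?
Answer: $\frac{595620402}{12769} \approx 46646.0$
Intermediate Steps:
$k = - \frac{114}{113}$ ($k = \frac{114}{-113} = 114 \left(- \frac{1}{113}\right) = - \frac{114}{113} \approx -1.0089$)
$m{\left(D \right)} = \left(-48 + D\right) \left(-42 + D\right)$
$X + m{\left(k \right)} = 44538 + \left(2016 + \left(- \frac{114}{113}\right)^{2} - - \frac{10260}{113}\right) = 44538 + \left(2016 + \frac{12996}{12769} + \frac{10260}{113}\right) = 44538 + \frac{26914680}{12769} = \frac{595620402}{12769}$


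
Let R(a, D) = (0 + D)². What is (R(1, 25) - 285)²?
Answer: 115600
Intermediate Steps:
R(a, D) = D²
(R(1, 25) - 285)² = (25² - 285)² = (625 - 285)² = 340² = 115600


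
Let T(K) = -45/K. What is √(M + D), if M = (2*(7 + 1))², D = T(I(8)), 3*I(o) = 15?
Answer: √247 ≈ 15.716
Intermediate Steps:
I(o) = 5 (I(o) = (⅓)*15 = 5)
D = -9 (D = -45/5 = -45*⅕ = -9)
M = 256 (M = (2*8)² = 16² = 256)
√(M + D) = √(256 - 9) = √247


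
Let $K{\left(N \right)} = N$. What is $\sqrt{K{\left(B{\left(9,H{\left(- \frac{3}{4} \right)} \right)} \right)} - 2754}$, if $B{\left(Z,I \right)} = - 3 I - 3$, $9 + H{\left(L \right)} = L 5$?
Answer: $\frac{5 i \sqrt{435}}{2} \approx 52.142 i$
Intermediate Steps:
$H{\left(L \right)} = -9 + 5 L$ ($H{\left(L \right)} = -9 + L 5 = -9 + 5 L$)
$B{\left(Z,I \right)} = -3 - 3 I$
$\sqrt{K{\left(B{\left(9,H{\left(- \frac{3}{4} \right)} \right)} \right)} - 2754} = \sqrt{\left(-3 - 3 \left(-9 + 5 \left(- \frac{3}{4}\right)\right)\right) - 2754} = \sqrt{\left(-3 - 3 \left(-9 - \frac{15}{4}\right)\right) - 2754} = \sqrt{\left(-3 - - \frac{153}{4}\right) - 2754} = \sqrt{\left(-3 + \frac{153}{4}\right) - 2754} = \sqrt{\frac{141}{4} - 2754} = \sqrt{- \frac{10875}{4}} = \frac{5 i \sqrt{435}}{2}$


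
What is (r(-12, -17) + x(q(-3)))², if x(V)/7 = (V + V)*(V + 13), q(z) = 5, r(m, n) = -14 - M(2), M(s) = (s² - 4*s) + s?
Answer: 1557504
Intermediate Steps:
M(s) = s² - 3*s
r(m, n) = -12 (r(m, n) = -14 - 2*(-3 + 2) = -14 - 2*(-1) = -14 - 1*(-2) = -14 + 2 = -12)
x(V) = 14*V*(13 + V) (x(V) = 7*((V + V)*(V + 13)) = 7*((2*V)*(13 + V)) = 7*(2*V*(13 + V)) = 14*V*(13 + V))
(r(-12, -17) + x(q(-3)))² = (-12 + 14*5*(13 + 5))² = (-12 + 14*5*18)² = (-12 + 1260)² = 1248² = 1557504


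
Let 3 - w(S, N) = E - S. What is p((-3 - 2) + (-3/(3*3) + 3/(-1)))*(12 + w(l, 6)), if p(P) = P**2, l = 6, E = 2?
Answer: 11875/9 ≈ 1319.4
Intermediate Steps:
w(S, N) = 1 + S (w(S, N) = 3 - (2 - S) = 3 + (-2 + S) = 1 + S)
p((-3 - 2) + (-3/(3*3) + 3/(-1)))*(12 + w(l, 6)) = ((-3 - 2) + (-3/(3*3) + 3/(-1)))**2*(12 + (1 + 6)) = (-5 + (-3/9 + 3*(-1)))**2*(12 + 7) = (-5 + (-3*1/9 - 3))**2*19 = (-5 + (-1/3 - 3))**2*19 = (-5 - 10/3)**2*19 = (-25/3)**2*19 = (625/9)*19 = 11875/9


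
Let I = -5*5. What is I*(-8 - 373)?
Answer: 9525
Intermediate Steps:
I = -25
I*(-8 - 373) = -25*(-8 - 373) = -25*(-381) = 9525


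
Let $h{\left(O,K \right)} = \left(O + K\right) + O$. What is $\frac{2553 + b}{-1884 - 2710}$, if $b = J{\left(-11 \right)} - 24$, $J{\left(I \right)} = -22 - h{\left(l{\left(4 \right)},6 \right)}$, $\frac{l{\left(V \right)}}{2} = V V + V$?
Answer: $- \frac{2421}{4594} \approx -0.52699$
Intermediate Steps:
$l{\left(V \right)} = 2 V + 2 V^{2}$ ($l{\left(V \right)} = 2 \left(V V + V\right) = 2 \left(V^{2} + V\right) = 2 \left(V + V^{2}\right) = 2 V + 2 V^{2}$)
$h{\left(O,K \right)} = K + 2 O$ ($h{\left(O,K \right)} = \left(K + O\right) + O = K + 2 O$)
$J{\left(I \right)} = -108$ ($J{\left(I \right)} = -22 - \left(6 + 2 \cdot 2 \cdot 4 \left(1 + 4\right)\right) = -22 - \left(6 + 2 \cdot 2 \cdot 4 \cdot 5\right) = -22 - \left(6 + 2 \cdot 40\right) = -22 - \left(6 + 80\right) = -22 - 86 = -108$)
$b = -132$ ($b = -108 - 24 = -132$)
$\frac{2553 + b}{-1884 - 2710} = \frac{2553 - 132}{-1884 - 2710} = \frac{2421}{-4594} = 2421 \left(- \frac{1}{4594}\right) = - \frac{2421}{4594}$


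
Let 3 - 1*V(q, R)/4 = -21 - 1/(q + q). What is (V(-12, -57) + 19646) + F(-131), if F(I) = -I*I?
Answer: 15485/6 ≈ 2580.8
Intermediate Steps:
V(q, R) = 96 + 2/q (V(q, R) = 12 - 4*(-21 - 1/(q + q)) = 12 - 4*(-21 - 1/(2*q)) = 12 + (84 + 2/q) = 96 + 2/q)
F(I) = -I²
(V(-12, -57) + 19646) + F(-131) = ((96 + 2/(-12)) + 19646) - 1*(-131)² = ((96 + 2*(-1/12)) + 19646) - 1*17161 = ((96 - ⅙) + 19646) - 17161 = (575/6 + 19646) - 17161 = 118451/6 - 17161 = 15485/6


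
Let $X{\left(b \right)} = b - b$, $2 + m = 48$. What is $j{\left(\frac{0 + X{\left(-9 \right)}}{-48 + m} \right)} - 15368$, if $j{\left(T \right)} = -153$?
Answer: $-15521$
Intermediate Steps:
$m = 46$ ($m = -2 + 48 = 46$)
$X{\left(b \right)} = 0$
$j{\left(\frac{0 + X{\left(-9 \right)}}{-48 + m} \right)} - 15368 = -153 - 15368 = -15521$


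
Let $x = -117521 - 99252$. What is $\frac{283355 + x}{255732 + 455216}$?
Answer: $\frac{33291}{355474} \approx 0.093652$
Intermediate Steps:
$x = -216773$ ($x = -117521 - 99252 = -216773$)
$\frac{283355 + x}{255732 + 455216} = \frac{283355 - 216773}{255732 + 455216} = \frac{66582}{710948} = 66582 \cdot \frac{1}{710948} = \frac{33291}{355474}$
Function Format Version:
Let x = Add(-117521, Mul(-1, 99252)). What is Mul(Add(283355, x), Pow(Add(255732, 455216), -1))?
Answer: Rational(33291, 355474) ≈ 0.093652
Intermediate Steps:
x = -216773 (x = Add(-117521, -99252) = -216773)
Mul(Add(283355, x), Pow(Add(255732, 455216), -1)) = Mul(Add(283355, -216773), Pow(Add(255732, 455216), -1)) = Mul(66582, Pow(710948, -1)) = Mul(66582, Rational(1, 710948)) = Rational(33291, 355474)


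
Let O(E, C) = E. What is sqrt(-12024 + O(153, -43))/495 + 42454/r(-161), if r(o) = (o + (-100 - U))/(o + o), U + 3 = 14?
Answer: 3417547/68 + I*sqrt(1319)/165 ≈ 50258.0 + 0.22011*I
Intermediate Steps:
U = 11 (U = -3 + 14 = 11)
r(o) = (-111 + o)/(2*o) (r(o) = (o + (-100 - 1*11))/(o + o) = (o + (-100 - 11))/((2*o)) = (o - 111)*(1/(2*o)) = (-111 + o)*(1/(2*o)) = (-111 + o)/(2*o))
sqrt(-12024 + O(153, -43))/495 + 42454/r(-161) = sqrt(-12024 + 153)/495 + 42454/(((1/2)*(-111 - 161)/(-161))) = sqrt(-11871)*(1/495) + 42454/(((1/2)*(-1/161)*(-272))) = (3*I*sqrt(1319))*(1/495) + 42454/(136/161) = I*sqrt(1319)/165 + 42454*(161/136) = I*sqrt(1319)/165 + 3417547/68 = 3417547/68 + I*sqrt(1319)/165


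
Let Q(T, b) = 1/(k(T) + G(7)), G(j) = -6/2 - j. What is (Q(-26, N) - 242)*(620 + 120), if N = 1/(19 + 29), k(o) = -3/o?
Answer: -46042800/257 ≈ -1.7915e+5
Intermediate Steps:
G(j) = -3 - j (G(j) = -6*1/2 - j = -3 - j)
N = 1/48 ≈ 0.020833
Q(T, b) = 1/(-10 - 3/T) (Q(T, b) = 1/(-3/T + (-3 - 1*7)) = 1/(-3/T + (-3 - 7)) = 1/(-3/T - 10) = 1/(-10 - 3/T))
(Q(-26, N) - 242)*(620 + 120) = (-1*(-26)/(3 + 10*(-26)) - 242)*(620 + 120) = (-1*(-26)/(3 - 260) - 242)*740 = (-1*(-26)/(-257) - 242)*740 = (-1*(-26)*(-1/257) - 242)*740 = (-26/257 - 242)*740 = -62220/257*740 = -46042800/257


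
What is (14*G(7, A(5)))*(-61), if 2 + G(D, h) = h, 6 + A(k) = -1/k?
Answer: 35014/5 ≈ 7002.8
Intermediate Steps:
A(k) = -6 - 1/k
G(D, h) = -2 + h
(14*G(7, A(5)))*(-61) = (14*(-2 + (-6 - 1/5)))*(-61) = (14*(-2 - 31/5))*(-61) = (14*(-41/5))*(-61) = -574/5*(-61) = 35014/5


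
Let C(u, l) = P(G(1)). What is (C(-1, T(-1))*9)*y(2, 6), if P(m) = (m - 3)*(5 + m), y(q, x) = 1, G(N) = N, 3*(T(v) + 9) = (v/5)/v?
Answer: -108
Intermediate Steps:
T(v) = -134/15 (T(v) = -9 + ((v/5)/v)/3 = -9 + (1/3)*(1/5) = -9 + 1/15 = -134/15)
P(m) = (-3 + m)*(5 + m)
C(u, l) = -12 (C(u, l) = -15 + 1**2 + 2*1 = -15 + 1 + 2 = -12)
(C(-1, T(-1))*9)*y(2, 6) = -12*9*1 = -108*1 = -108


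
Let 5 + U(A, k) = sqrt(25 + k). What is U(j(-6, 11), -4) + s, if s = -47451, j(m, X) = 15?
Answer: -47456 + sqrt(21) ≈ -47451.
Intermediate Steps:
U(A, k) = -5 + sqrt(25 + k)
U(j(-6, 11), -4) + s = (-5 + sqrt(25 - 4)) - 47451 = (-5 + sqrt(21)) - 47451 = -47456 + sqrt(21)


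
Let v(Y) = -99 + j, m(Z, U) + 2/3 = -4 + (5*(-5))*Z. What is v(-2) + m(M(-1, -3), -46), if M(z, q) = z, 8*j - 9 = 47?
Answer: -215/3 ≈ -71.667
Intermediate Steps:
j = 7 (j = 9/8 + (⅛)*47 = 9/8 + 47/8 = 7)
m(Z, U) = -14/3 - 25*Z (m(Z, U) = -⅔ + (-4 + (5*(-5))*Z) = -⅔ + (-4 - 25*Z) = -14/3 - 25*Z)
v(Y) = -92 (v(Y) = -99 + 7 = -92)
v(-2) + m(M(-1, -3), -46) = -92 + (-14/3 - 25*(-1)) = -92 + (-14/3 + 25) = -92 + 61/3 = -215/3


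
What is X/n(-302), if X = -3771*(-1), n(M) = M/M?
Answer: 3771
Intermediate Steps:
n(M) = 1
X = 3771
X/n(-302) = 3771/1 = 3771*1 = 3771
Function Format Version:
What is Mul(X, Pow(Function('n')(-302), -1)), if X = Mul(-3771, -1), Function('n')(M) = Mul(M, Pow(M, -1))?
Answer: 3771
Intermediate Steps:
Function('n')(M) = 1
X = 3771
Mul(X, Pow(Function('n')(-302), -1)) = Mul(3771, Pow(1, -1)) = Mul(3771, 1) = 3771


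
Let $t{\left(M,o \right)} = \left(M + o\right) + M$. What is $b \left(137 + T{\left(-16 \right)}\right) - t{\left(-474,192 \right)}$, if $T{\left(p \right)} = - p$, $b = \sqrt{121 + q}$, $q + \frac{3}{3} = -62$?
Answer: $756 + 153 \sqrt{58} \approx 1921.2$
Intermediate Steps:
$t{\left(M,o \right)} = o + 2 M$
$q = -63$ ($q = -1 - 62 = -63$)
$b = \sqrt{58}$ ($b = \sqrt{121 - 63} = \sqrt{58} \approx 7.6158$)
$b \left(137 + T{\left(-16 \right)}\right) - t{\left(-474,192 \right)} = \sqrt{58} \left(137 - -16\right) - \left(192 + 2 \left(-474\right)\right) = \sqrt{58} \left(137 + 16\right) - \left(192 - 948\right) = \sqrt{58} \cdot 153 - -756 = 153 \sqrt{58} + 756 = 756 + 153 \sqrt{58}$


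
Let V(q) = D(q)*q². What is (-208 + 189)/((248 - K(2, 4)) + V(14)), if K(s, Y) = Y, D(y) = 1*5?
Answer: -19/1224 ≈ -0.015523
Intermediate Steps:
D(y) = 5
V(q) = 5*q²
(-208 + 189)/((248 - K(2, 4)) + V(14)) = (-208 + 189)/((248 - 1*4) + 5*14²) = -19/((248 - 4) + 5*196) = -19/(244 + 980) = -19/1224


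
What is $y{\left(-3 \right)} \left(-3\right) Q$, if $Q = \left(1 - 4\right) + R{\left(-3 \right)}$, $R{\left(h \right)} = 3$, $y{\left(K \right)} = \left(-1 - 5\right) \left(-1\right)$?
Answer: $0$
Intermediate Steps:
$y{\left(K \right)} = 6$ ($y{\left(K \right)} = \left(-6\right) \left(-1\right) = 6$)
$Q = 0$ ($Q = \left(1 - 4\right) + 3 = -3 + 3 = 0$)
$y{\left(-3 \right)} \left(-3\right) Q = 6 \left(-3\right) 0 = \left(-18\right) 0 = 0$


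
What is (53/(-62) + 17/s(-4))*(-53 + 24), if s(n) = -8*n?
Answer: 9309/992 ≈ 9.3841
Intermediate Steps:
(53/(-62) + 17/s(-4))*(-53 + 24) = (53/(-62) + 17/((-8*(-4))))*(-53 + 24) = (53*(-1/62) + 17/32)*(-29) = (-53/62 + 17*(1/32))*(-29) = (-53/62 + 17/32)*(-29) = -321/992*(-29) = 9309/992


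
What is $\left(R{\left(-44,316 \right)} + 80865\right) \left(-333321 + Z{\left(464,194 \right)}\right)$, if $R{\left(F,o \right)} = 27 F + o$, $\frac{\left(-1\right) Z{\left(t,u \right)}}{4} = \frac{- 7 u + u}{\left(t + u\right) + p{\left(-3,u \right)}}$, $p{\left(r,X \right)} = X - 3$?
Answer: $- \frac{7545602981963}{283} \approx -2.6663 \cdot 10^{10}$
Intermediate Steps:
$p{\left(r,X \right)} = -3 + X$
$Z{\left(t,u \right)} = \frac{24 u}{-3 + t + 2 u}$ ($Z{\left(t,u \right)} = - 4 \frac{- 7 u + u}{\left(t + u\right) + \left(-3 + u\right)} = - 4 \frac{\left(-6\right) u}{-3 + t + 2 u} = - 4 \left(- \frac{6 u}{-3 + t + 2 u}\right) = \frac{24 u}{-3 + t + 2 u}$)
$R{\left(F,o \right)} = o + 27 F$
$\left(R{\left(-44,316 \right)} + 80865\right) \left(-333321 + Z{\left(464,194 \right)}\right) = \left(\left(316 + 27 \left(-44\right)\right) + 80865\right) \left(-333321 + 24 \cdot 194 \frac{1}{-3 + 464 + 2 \cdot 194}\right) = \left(\left(316 - 1188\right) + 80865\right) \left(-333321 + 24 \cdot 194 \frac{1}{-3 + 464 + 388}\right) = \left(-872 + 80865\right) \left(-333321 + 24 \cdot 194 \cdot \frac{1}{849}\right) = 79993 \left(-333321 + 24 \cdot 194 \cdot \frac{1}{849}\right) = 79993 \left(-333321 + \frac{1552}{283}\right) = 79993 \left(- \frac{94328291}{283}\right) = - \frac{7545602981963}{283}$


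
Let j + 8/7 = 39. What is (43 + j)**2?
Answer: 320356/49 ≈ 6537.9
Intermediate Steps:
j = 265/7 (j = -8/7 + 39 = 265/7 ≈ 37.857)
(43 + j)**2 = (43 + 265/7)**2 = (566/7)**2 = 320356/49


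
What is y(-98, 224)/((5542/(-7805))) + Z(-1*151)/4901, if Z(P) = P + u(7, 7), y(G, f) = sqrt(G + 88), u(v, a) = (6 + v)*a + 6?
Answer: -54/4901 - 7805*I*sqrt(10)/5542 ≈ -0.011018 - 4.4536*I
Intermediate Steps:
u(v, a) = 6 + a*(6 + v) (u(v, a) = a*(6 + v) + 6 = 6 + a*(6 + v))
y(G, f) = sqrt(88 + G)
Z(P) = 97 + P (Z(P) = P + (6 + 6*7 + 7*7) = P + (6 + 42 + 49) = P + 97 = 97 + P)
y(-98, 224)/((5542/(-7805))) + Z(-1*151)/4901 = sqrt(88 - 98)/((5542/(-7805))) + (97 - 1*151)/4901 = sqrt(-10)/((5542*(-1/7805))) + (97 - 151)*(1/4901) = (I*sqrt(10))/(-5542/7805) - 54*1/4901 = (I*sqrt(10))*(-7805/5542) - 54/4901 = -7805*I*sqrt(10)/5542 - 54/4901 = -54/4901 - 7805*I*sqrt(10)/5542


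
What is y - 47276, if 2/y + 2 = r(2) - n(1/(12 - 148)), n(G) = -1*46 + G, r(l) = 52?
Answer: -617282460/13057 ≈ -47276.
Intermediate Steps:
n(G) = -46 + G
y = 272/13057 (y = 2/(-2 + (52 - (-46 + 1/(12 - 148)))) = 2/(-2 + (52 - (-46 + 1/(-136)))) = 2/(-2 + (52 - (-46 - 1/136))) = 2/(-2 + (52 - 1*(-6257/136))) = 2/(-2 + (52 + 6257/136)) = 2/(-2 + 13329/136) = 2/(13057/136) = 2*(136/13057) = 272/13057 ≈ 0.020832)
y - 47276 = 272/13057 - 47276 = -617282460/13057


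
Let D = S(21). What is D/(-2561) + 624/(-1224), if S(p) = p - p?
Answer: -26/51 ≈ -0.50980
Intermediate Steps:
S(p) = 0
D = 0
D/(-2561) + 624/(-1224) = 0/(-2561) + 624/(-1224) = 0*(-1/2561) + 624*(-1/1224) = 0 - 26/51 = -26/51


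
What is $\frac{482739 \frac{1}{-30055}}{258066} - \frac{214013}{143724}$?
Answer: $- \frac{1563080384423}{1049668831260} \approx -1.4891$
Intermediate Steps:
$\frac{482739 \frac{1}{-30055}}{258066} - \frac{214013}{143724} = 482739 \left(- \frac{1}{30055}\right) \frac{1}{258066} - \frac{214013}{143724} = \left(- \frac{482739}{30055}\right) \frac{1}{258066} - \frac{214013}{143724} = - \frac{160913}{2585391210} - \frac{214013}{143724} = - \frac{1563080384423}{1049668831260}$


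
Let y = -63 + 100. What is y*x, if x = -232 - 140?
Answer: -13764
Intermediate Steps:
x = -372
y = 37
y*x = 37*(-372) = -13764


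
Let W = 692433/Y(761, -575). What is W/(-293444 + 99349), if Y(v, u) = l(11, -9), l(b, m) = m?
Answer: 76937/194095 ≈ 0.39639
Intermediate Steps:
Y(v, u) = -9
W = -76937 (W = 692433/(-9) = 692433*(-⅑) = -76937)
W/(-293444 + 99349) = -76937/(-293444 + 99349) = -76937/(-194095) = -76937*(-1/194095) = 76937/194095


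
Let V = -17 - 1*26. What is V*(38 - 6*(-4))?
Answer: -2666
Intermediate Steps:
V = -43 (V = -17 - 26 = -43)
V*(38 - 6*(-4)) = -43*(38 - 6*(-4)) = -43*(38 + 24) = -43*62 = -2666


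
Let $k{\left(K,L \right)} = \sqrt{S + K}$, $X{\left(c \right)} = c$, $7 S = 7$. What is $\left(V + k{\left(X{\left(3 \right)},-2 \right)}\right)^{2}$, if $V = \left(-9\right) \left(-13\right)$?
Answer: $14161$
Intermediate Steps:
$S = 1$ ($S = \frac{1}{7} \cdot 7 = 1$)
$k{\left(K,L \right)} = \sqrt{1 + K}$
$V = 117$
$\left(V + k{\left(X{\left(3 \right)},-2 \right)}\right)^{2} = \left(117 + \sqrt{1 + 3}\right)^{2} = \left(117 + \sqrt{4}\right)^{2} = \left(117 + 2\right)^{2} = 119^{2} = 14161$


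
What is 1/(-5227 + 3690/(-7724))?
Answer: -3862/20188519 ≈ -0.00019130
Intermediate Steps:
1/(-5227 + 3690/(-7724)) = 1/(-5227 + 3690*(-1/7724)) = 1/(-5227 - 1845/3862) = 1/(-20188519/3862) = -3862/20188519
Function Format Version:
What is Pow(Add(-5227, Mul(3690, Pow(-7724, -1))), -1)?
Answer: Rational(-3862, 20188519) ≈ -0.00019130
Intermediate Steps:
Pow(Add(-5227, Mul(3690, Pow(-7724, -1))), -1) = Pow(Add(-5227, Mul(3690, Rational(-1, 7724))), -1) = Pow(Add(-5227, Rational(-1845, 3862)), -1) = Pow(Rational(-20188519, 3862), -1) = Rational(-3862, 20188519)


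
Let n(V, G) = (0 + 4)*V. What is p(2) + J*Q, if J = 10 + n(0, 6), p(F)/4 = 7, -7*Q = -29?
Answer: 486/7 ≈ 69.429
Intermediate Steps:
Q = 29/7 (Q = -⅐*(-29) = 29/7 ≈ 4.1429)
p(F) = 28 (p(F) = 4*7 = 28)
n(V, G) = 4*V
J = 10 (J = 10 + 4*0 = 10 + 0 = 10)
p(2) + J*Q = 28 + 10*(29/7) = 28 + 290/7 = 486/7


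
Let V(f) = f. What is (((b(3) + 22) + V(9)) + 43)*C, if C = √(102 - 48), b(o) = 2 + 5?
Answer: 243*√6 ≈ 595.23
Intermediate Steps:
b(o) = 7
C = 3*√6 (C = √54 = 3*√6 ≈ 7.3485)
(((b(3) + 22) + V(9)) + 43)*C = (((7 + 22) + 9) + 43)*(3*√6) = ((29 + 9) + 43)*(3*√6) = (38 + 43)*(3*√6) = 81*(3*√6) = 243*√6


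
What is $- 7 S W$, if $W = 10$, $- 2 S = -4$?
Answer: $-140$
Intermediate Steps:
$S = 2$ ($S = \left(- \frac{1}{2}\right) \left(-4\right) = 2$)
$- 7 S W = \left(-7\right) 2 \cdot 10 = \left(-14\right) 10 = -140$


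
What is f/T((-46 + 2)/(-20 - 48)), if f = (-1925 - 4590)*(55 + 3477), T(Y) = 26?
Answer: -11505490/13 ≈ -8.8504e+5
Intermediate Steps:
f = -23010980 (f = -6515*3532 = -23010980)
f/T((-46 + 2)/(-20 - 48)) = -23010980/26 = -23010980*1/26 = -11505490/13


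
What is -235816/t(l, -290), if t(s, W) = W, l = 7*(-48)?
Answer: 117908/145 ≈ 813.16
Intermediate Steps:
l = -336
-235816/t(l, -290) = -235816/(-290) = -235816*(-1/290) = 117908/145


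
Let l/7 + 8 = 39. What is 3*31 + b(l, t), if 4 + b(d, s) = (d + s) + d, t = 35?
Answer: 558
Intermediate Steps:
l = 217 (l = -56 + 7*39 = -56 + 273 = 217)
b(d, s) = -4 + s + 2*d (b(d, s) = -4 + ((d + s) + d) = -4 + (s + 2*d) = -4 + s + 2*d)
3*31 + b(l, t) = 3*31 + (-4 + 35 + 2*217) = 93 + (-4 + 35 + 434) = 93 + 465 = 558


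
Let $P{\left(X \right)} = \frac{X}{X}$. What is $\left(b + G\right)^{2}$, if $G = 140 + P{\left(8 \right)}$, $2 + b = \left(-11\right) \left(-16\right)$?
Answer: $99225$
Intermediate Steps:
$b = 174$ ($b = -2 - -176 = -2 + 176 = 174$)
$P{\left(X \right)} = 1$
$G = 141$ ($G = 140 + 1 = 141$)
$\left(b + G\right)^{2} = \left(174 + 141\right)^{2} = 315^{2} = 99225$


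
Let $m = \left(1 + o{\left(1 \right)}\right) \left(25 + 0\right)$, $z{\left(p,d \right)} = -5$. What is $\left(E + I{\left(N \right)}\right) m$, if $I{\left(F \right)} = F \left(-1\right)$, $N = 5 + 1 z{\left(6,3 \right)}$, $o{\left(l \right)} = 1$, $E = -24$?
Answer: $-1200$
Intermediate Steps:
$N = 0$ ($N = 5 + 1 \left(-5\right) = 5 - 5 = 0$)
$m = 50$ ($m = \left(1 + 1\right) \left(25 + 0\right) = 2 \cdot 25 = 50$)
$I{\left(F \right)} = - F$
$\left(E + I{\left(N \right)}\right) m = \left(-24 - 0\right) 50 = \left(-24 + 0\right) 50 = \left(-24\right) 50 = -1200$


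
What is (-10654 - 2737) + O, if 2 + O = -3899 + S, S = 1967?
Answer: -15325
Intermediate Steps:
O = -1934 (O = -2 + (-3899 + 1967) = -2 - 1932 = -1934)
(-10654 - 2737) + O = (-10654 - 2737) - 1934 = -13391 - 1934 = -15325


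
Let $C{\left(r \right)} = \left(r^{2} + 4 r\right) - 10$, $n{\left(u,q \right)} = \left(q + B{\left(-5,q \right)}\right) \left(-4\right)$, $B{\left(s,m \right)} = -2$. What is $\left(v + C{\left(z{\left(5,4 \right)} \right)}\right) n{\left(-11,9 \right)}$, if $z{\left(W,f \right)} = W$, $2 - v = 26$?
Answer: $-308$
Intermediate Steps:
$v = -24$ ($v = 2 - 26 = -24$)
$n{\left(u,q \right)} = 8 - 4 q$ ($n{\left(u,q \right)} = \left(q - 2\right) \left(-4\right) = \left(-2 + q\right) \left(-4\right) = 8 - 4 q$)
$C{\left(r \right)} = -10 + r^{2} + 4 r$
$\left(v + C{\left(z{\left(5,4 \right)} \right)}\right) n{\left(-11,9 \right)} = \left(-24 + \left(-10 + 5^{2} + 4 \cdot 5\right)\right) \left(8 - 36\right) = \left(-24 + \left(-10 + 25 + 20\right)\right) \left(8 - 36\right) = \left(-24 + 35\right) \left(-28\right) = 11 \left(-28\right) = -308$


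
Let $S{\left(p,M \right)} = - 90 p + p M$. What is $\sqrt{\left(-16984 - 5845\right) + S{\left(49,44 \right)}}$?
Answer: $3 i \sqrt{2787} \approx 158.38 i$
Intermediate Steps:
$S{\left(p,M \right)} = - 90 p + M p$
$\sqrt{\left(-16984 - 5845\right) + S{\left(49,44 \right)}} = \sqrt{\left(-16984 - 5845\right) + 49 \left(-90 + 44\right)} = \sqrt{-22829 + 49 \left(-46\right)} = \sqrt{-22829 - 2254} = \sqrt{-25083} = 3 i \sqrt{2787}$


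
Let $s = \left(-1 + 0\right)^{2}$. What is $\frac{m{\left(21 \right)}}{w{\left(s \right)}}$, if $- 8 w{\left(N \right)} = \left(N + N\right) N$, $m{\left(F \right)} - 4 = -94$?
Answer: $360$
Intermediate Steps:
$m{\left(F \right)} = -90$ ($m{\left(F \right)} = 4 - 94 = -90$)
$s = 1$ ($s = \left(-1\right)^{2} = 1$)
$w{\left(N \right)} = - \frac{N^{2}}{4}$ ($w{\left(N \right)} = - \frac{\left(N + N\right) N}{8} = - \frac{2 N N}{8} = - \frac{2 N^{2}}{8} = - \frac{N^{2}}{4}$)
$\frac{m{\left(21 \right)}}{w{\left(s \right)}} = - \frac{90}{\left(- \frac{1}{4}\right) 1^{2}} = - \frac{90}{\left(- \frac{1}{4}\right) 1} = - \frac{90}{- \frac{1}{4}} = \left(-90\right) \left(-4\right) = 360$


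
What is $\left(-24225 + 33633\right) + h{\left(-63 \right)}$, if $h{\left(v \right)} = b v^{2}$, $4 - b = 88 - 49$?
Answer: $-129507$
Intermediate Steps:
$b = -35$ ($b = 4 - \left(88 - 49\right) = 4 - 39 = -35$)
$h{\left(v \right)} = - 35 v^{2}$
$\left(-24225 + 33633\right) + h{\left(-63 \right)} = \left(-24225 + 33633\right) - 35 \left(-63\right)^{2} = 9408 - 138915 = -129507$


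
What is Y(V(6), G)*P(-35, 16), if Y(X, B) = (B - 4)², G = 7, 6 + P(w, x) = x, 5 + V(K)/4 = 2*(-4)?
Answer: 90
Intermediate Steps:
V(K) = -52 (V(K) = -20 + 4*(2*(-4)) = -20 + 4*(-8) = -20 - 32 = -52)
P(w, x) = -6 + x
Y(X, B) = (-4 + B)²
Y(V(6), G)*P(-35, 16) = (-4 + 7)²*(-6 + 16) = 3²*10 = 9*10 = 90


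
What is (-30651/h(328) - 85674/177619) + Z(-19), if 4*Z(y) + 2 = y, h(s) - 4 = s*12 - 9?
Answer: -37786563921/2792881156 ≈ -13.530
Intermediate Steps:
h(s) = -5 + 12*s (h(s) = 4 + (s*12 - 9) = 4 + (12*s - 9) = 4 + (-9 + 12*s) = -5 + 12*s)
Z(y) = -½ + y/4
(-30651/h(328) - 85674/177619) + Z(-19) = (-30651/(-5 + 12*328) - 85674/177619) + (-½ + (¼)*(-19)) = (-30651/(-5 + 3936) - 85674*1/177619) + (-½ - 19/4) = (-30651/3931 - 85674/177619) - 21/4 = -5780984463/698220289 - 21/4 = -37786563921/2792881156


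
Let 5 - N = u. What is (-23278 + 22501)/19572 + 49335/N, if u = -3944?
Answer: 4166737/334588 ≈ 12.453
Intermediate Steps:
N = 3949 (N = 5 - 1*(-3944) = 5 + 3944 = 3949)
(-23278 + 22501)/19572 + 49335/N = (-23278 + 22501)/19572 + 49335/3949 = -777*1/19572 + 49335*(1/3949) = -37/932 + 4485/359 = 4166737/334588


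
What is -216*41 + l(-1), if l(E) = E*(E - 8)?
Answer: -8847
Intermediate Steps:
l(E) = E*(-8 + E)
-216*41 + l(-1) = -216*41 - (-8 - 1) = -8856 - 1*(-9) = -8856 + 9 = -8847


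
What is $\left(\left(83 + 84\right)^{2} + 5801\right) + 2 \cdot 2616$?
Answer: $38922$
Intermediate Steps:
$\left(\left(83 + 84\right)^{2} + 5801\right) + 2 \cdot 2616 = \left(167^{2} + 5801\right) + 5232 = \left(27889 + 5801\right) + 5232 = 33690 + 5232 = 38922$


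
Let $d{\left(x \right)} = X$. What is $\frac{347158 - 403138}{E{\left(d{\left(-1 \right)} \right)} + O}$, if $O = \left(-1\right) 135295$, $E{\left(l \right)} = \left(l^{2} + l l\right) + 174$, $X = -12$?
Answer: $\frac{55980}{134833} \approx 0.41518$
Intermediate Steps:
$d{\left(x \right)} = -12$
$E{\left(l \right)} = 174 + 2 l^{2}$ ($E{\left(l \right)} = \left(l^{2} + l^{2}\right) + 174 = 2 l^{2} + 174 = 174 + 2 l^{2}$)
$O = -135295$
$\frac{347158 - 403138}{E{\left(d{\left(-1 \right)} \right)} + O} = \frac{347158 - 403138}{\left(174 + 2 \left(-12\right)^{2}\right) - 135295} = - \frac{55980}{\left(174 + 2 \cdot 144\right) - 135295} = - \frac{55980}{\left(174 + 288\right) - 135295} = - \frac{55980}{462 - 135295} = - \frac{55980}{-134833} = \left(-55980\right) \left(- \frac{1}{134833}\right) = \frac{55980}{134833}$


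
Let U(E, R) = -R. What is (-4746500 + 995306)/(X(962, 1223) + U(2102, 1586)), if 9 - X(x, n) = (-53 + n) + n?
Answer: 1875597/1985 ≈ 944.88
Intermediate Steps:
X(x, n) = 62 - 2*n (X(x, n) = 9 - ((-53 + n) + n) = 9 - (-53 + 2*n) = 9 + (53 - 2*n) = 62 - 2*n)
(-4746500 + 995306)/(X(962, 1223) + U(2102, 1586)) = (-4746500 + 995306)/((62 - 2*1223) - 1*1586) = -3751194/((62 - 2446) - 1586) = -3751194/(-2384 - 1586) = -3751194/(-3970) = -3751194*(-1/3970) = 1875597/1985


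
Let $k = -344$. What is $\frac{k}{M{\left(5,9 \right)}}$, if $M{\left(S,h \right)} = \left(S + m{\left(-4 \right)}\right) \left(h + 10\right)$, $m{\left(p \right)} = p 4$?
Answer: $\frac{344}{209} \approx 1.6459$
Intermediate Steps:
$m{\left(p \right)} = 4 p$
$M{\left(S,h \right)} = \left(-16 + S\right) \left(10 + h\right)$ ($M{\left(S,h \right)} = \left(S + 4 \left(-4\right)\right) \left(h + 10\right) = \left(S - 16\right) \left(10 + h\right) = \left(-16 + S\right) \left(10 + h\right)$)
$\frac{k}{M{\left(5,9 \right)}} = - \frac{344}{-160 - 144 + 10 \cdot 5 + 5 \cdot 9} = - \frac{344}{-160 - 144 + 50 + 45} = - \frac{344}{-209} = \left(-344\right) \left(- \frac{1}{209}\right) = \frac{344}{209}$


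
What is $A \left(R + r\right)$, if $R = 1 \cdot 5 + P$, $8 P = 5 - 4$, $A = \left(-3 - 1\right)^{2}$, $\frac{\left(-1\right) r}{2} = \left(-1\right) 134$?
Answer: $4370$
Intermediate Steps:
$r = 268$ ($r = - 2 \left(\left(-1\right) 134\right) = \left(-2\right) \left(-134\right) = 268$)
$A = 16$ ($A = \left(-4\right)^{2} = 16$)
$P = \frac{1}{8}$ ($P = \frac{5 - 4}{8} = \frac{1}{8} \cdot 1 = \frac{1}{8} \approx 0.125$)
$R = \frac{41}{8}$ ($R = 1 \cdot 5 + \frac{1}{8} = 5 + \frac{1}{8} = \frac{41}{8} \approx 5.125$)
$A \left(R + r\right) = 16 \left(\frac{41}{8} + 268\right) = 16 \cdot \frac{2185}{8} = 4370$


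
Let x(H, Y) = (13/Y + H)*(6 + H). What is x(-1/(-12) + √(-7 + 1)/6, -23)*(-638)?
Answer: 3273259/1656 - 246587*I*√6/414 ≈ 1976.6 - 1459.0*I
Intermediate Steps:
x(H, Y) = (6 + H)*(H + 13/Y) (x(H, Y) = (H + 13/Y)*(6 + H) = (6 + H)*(H + 13/Y))
x(-1/(-12) + √(-7 + 1)/6, -23)*(-638) = ((78 + 13*(-1/(-12) + √(-7 + 1)/6) + (-1/(-12) + √(-7 + 1)/6)*(-23)*(6 + (-1/(-12) + √(-7 + 1)/6)))/(-23))*(-638) = -(78 + 13*(-1*(-1/12) + √(-6)*(⅙)) + (-1*(-1/12) + √(-6)*(⅙))*(-23)*(6 + (-1*(-1/12) + √(-6)*(⅙))))/23*(-638) = -(78 + 13*(1/12 + (I*√6)*(⅙)) + (1/12 + (I*√6)*(⅙))*(-23)*(6 + (1/12 + (I*√6)*(⅙))))/23*(-638) = -(78 + 13*(1/12 + I*√6/6) + (1/12 + I*√6/6)*(-23)*(6 + (1/12 + I*√6/6)))/23*(-638) = -(78 + (13/12 + 13*I*√6/6) + (1/12 + I*√6/6)*(-23)*(73/12 + I*√6/6))/23*(-638) = -(78 + (13/12 + 13*I*√6/6) - 23*(1/12 + I*√6/6)*(73/12 + I*√6/6))/23*(-638) = -(949/12 - 23*(1/12 + I*√6/6)*(73/12 + I*√6/6) + 13*I*√6/6)/23*(-638) = (-949/276 + (1/12 + I*√6/6)*(73/12 + I*√6/6) - 13*I*√6/138)*(-638) = 302731/138 - 638*(1/12 + I*√6/6)*(73/12 + I*√6/6) + 4147*I*√6/69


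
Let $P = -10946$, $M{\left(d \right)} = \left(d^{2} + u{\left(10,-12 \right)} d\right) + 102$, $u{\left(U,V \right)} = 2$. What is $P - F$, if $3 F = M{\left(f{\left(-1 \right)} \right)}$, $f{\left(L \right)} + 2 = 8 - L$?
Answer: $-11001$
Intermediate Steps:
$f{\left(L \right)} = 6 - L$ ($f{\left(L \right)} = -2 - \left(-8 + L\right) = 6 - L$)
$M{\left(d \right)} = 102 + d^{2} + 2 d$ ($M{\left(d \right)} = \left(d^{2} + 2 d\right) + 102 = 102 + d^{2} + 2 d$)
$F = 55$ ($F = \frac{102 + \left(6 - -1\right)^{2} + 2 \left(6 - -1\right)}{3} = \frac{102 + \left(6 + 1\right)^{2} + 2 \left(6 + 1\right)}{3} = \frac{102 + 7^{2} + 2 \cdot 7}{3} = \frac{102 + 49 + 14}{3} = \frac{1}{3} \cdot 165 = 55$)
$P - F = -10946 - 55 = -11001$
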